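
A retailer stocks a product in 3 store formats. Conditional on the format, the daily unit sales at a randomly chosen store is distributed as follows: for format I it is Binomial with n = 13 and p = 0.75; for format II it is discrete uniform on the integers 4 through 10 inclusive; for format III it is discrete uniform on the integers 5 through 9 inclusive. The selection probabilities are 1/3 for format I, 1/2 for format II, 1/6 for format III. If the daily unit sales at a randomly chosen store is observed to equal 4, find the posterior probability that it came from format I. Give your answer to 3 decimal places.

0.004

Likelihoods P(X=4 | ·): I: 0.000863001; II: 0.142857; III: 0.
Posterior ∝ prior × likelihood. Numerator for I: 0.333333·0.000863001 = 0.000287667.
Normalizing constant: 0.333333·0.000863001 + 0.5·0.142857 + 0.166667·0 = 0.0717162.
P(I | observation) = 0.000287667 / 0.0717162 = 0.00401118.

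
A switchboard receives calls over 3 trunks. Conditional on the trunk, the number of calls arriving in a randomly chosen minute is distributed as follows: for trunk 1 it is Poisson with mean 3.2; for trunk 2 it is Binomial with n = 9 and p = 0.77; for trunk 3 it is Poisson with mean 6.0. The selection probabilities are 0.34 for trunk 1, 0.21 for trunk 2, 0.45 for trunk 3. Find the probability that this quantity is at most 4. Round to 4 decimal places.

Conditional on each trunk, P(X ≤ 4): 1: 0.780613; 2: 0.0349682; 3: 0.285057.
By total probability, P(X ≤ 4) = 0.34·0.780613 + 0.21·0.0349682 + 0.45·0.285057 = 0.401027.

0.4010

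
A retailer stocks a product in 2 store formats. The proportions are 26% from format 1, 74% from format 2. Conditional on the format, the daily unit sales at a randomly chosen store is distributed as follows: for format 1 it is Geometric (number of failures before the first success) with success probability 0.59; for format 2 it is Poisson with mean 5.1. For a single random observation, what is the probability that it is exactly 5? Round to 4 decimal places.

Conditional on each format, P(X = 5): 1: 0.00683552; 2: 0.175294.
By total probability, P(X = 5) = 0.26·0.00683552 + 0.74·0.175294 = 0.131495.

0.1315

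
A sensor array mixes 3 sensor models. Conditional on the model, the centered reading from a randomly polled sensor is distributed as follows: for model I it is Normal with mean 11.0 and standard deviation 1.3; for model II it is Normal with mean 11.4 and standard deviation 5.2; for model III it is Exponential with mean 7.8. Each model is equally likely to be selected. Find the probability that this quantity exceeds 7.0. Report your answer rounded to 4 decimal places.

0.7359

Conditional on each model, P(X > 7.0): I: 0.998954; II: 0.801267; III: 0.407613.
By total probability, P(X > 7.0) = 0.333333·0.998954 + 0.333333·0.801267 + 0.333333·0.407613 = 0.735945.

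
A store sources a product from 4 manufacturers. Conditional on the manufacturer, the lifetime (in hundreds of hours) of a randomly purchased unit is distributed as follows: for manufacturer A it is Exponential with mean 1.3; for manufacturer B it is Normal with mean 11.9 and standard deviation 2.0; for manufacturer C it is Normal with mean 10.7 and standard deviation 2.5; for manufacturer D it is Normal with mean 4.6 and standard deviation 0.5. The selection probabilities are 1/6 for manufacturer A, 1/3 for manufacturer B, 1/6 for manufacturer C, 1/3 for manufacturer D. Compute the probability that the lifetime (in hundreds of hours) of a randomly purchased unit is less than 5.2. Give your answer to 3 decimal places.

0.461

Conditional on each manufacturer, P(X < 5.2): A: 0.981684; B: 0.000404058; C: 0.0139034; D: 0.88493.
By total probability, P(X < 5.2) = 0.166667·0.981684 + 0.333333·0.000404058 + 0.166667·0.0139034 + 0.333333·0.88493 = 0.461043.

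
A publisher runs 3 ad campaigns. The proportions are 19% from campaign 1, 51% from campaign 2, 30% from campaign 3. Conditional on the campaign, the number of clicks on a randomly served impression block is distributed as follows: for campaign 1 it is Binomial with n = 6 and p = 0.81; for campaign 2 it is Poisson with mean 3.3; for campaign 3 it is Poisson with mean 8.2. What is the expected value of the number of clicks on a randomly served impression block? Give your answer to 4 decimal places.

5.0664

Component means — 1: 4.86; 2: 3.3; 3: 8.2.
E[X] = 0.19·4.86 + 0.51·3.3 + 0.3·8.2 = 5.0664.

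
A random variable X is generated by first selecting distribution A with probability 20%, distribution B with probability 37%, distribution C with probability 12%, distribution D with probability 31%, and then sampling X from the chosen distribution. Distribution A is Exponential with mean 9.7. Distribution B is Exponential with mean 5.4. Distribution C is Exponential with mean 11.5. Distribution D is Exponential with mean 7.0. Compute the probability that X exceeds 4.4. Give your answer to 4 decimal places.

Conditional on each component, P(X > 4.4): A: 0.635332; B: 0.442721; C: 0.68208; D: 0.533353.
By total probability, P(X > 4.4) = 0.2·0.635332 + 0.37·0.442721 + 0.12·0.68208 + 0.31·0.533353 = 0.538062.

0.5381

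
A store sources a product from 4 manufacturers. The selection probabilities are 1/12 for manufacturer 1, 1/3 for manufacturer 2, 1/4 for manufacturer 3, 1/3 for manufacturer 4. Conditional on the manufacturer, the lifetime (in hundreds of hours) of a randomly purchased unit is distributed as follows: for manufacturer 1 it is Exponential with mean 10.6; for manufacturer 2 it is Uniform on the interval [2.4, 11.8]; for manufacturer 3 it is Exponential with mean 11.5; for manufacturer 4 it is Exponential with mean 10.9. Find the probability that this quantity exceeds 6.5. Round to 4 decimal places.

Conditional on each manufacturer, P(X > 6.5): 1: 0.541611; 2: 0.56383; 3: 0.568237; 4: 0.550829.
By total probability, P(X > 6.5) = 0.0833333·0.541611 + 0.333333·0.56383 + 0.25·0.568237 + 0.333333·0.550829 = 0.558746.

0.5587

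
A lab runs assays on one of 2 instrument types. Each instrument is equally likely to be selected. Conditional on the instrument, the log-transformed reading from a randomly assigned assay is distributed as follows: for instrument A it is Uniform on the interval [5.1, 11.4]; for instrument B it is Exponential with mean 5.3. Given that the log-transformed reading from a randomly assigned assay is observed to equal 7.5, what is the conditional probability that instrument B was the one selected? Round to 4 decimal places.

0.2240

Likelihoods f(7.5 | ·): A: 0.15873; B: 0.0458307.
Posterior ∝ prior × likelihood. Numerator for B: 0.5·0.0458307 = 0.0229153.
Normalizing constant: 0.5·0.15873 + 0.5·0.0458307 = 0.10228.
P(B | observation) = 0.0229153 / 0.10228 = 0.224044.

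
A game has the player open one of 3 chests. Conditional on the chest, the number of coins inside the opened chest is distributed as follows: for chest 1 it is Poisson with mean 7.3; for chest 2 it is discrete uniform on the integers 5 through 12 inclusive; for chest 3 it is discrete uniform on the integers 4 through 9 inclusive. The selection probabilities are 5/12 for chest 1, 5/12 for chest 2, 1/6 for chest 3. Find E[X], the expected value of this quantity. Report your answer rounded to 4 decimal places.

Component means — 1: 7.3; 2: 8.5; 3: 6.5.
E[X] = 0.416667·7.3 + 0.416667·8.5 + 0.166667·6.5 = 7.66667.

7.6667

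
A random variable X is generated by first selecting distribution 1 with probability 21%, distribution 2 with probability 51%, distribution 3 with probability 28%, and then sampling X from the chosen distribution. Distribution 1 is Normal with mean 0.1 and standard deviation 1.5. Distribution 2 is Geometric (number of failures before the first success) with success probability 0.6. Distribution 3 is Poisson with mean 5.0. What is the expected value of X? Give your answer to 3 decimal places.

Component means — 1: 0.1; 2: 0.666667; 3: 5.
E[X] = 0.21·0.1 + 0.51·0.666667 + 0.28·5 = 1.761.

1.761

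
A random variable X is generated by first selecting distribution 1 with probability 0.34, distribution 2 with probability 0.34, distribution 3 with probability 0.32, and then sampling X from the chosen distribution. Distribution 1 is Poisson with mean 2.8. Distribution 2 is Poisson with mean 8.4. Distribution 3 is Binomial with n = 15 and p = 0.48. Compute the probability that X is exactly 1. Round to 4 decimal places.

0.0588

Conditional on each component, P(X = 1): 1: 0.170268; 2: 0.00188889; 3: 0.000760991.
By total probability, P(X = 1) = 0.34·0.170268 + 0.34·0.00188889 + 0.32·0.000760991 = 0.0587769.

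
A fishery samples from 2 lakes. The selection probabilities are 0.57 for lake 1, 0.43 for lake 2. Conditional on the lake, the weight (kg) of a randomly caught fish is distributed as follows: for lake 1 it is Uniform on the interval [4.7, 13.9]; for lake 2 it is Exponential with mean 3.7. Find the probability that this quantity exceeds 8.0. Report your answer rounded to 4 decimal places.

Conditional on each lake, P(X > 8.0): 1: 0.641304; 2: 0.115076.
By total probability, P(X > 8.0) = 0.57·0.641304 + 0.43·0.115076 = 0.415026.

0.4150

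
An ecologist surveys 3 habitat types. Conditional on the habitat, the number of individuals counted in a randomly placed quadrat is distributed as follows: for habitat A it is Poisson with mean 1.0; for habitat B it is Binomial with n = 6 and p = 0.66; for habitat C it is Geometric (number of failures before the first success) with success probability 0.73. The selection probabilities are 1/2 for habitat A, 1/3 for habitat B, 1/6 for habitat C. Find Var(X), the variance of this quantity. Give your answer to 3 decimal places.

3.243

Per component, A: μ=1, E[X²]=2; B: μ=3.96, E[X²]=17.028; C: μ=0.369863, E[X²]=0.64346.
E[X] = 0.5·1 + 0.333333·3.96 + 0.166667·0.369863 = 1.88164.
E[X²] = 0.5·2 + 0.333333·17.028 + 0.166667·0.64346 = 6.78324.
Var(X) = E[X²] − (E[X])² = 6.78324 − 3.54058 = 3.24266.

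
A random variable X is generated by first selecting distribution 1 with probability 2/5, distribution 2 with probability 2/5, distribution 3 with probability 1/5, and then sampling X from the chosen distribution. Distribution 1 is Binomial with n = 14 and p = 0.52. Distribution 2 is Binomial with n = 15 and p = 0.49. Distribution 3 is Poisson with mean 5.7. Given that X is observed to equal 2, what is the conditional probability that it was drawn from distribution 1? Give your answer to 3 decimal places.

Likelihoods P(X=2 | ·): 1: 0.00368081; 2: 0.00398101; 3: 0.0543552.
Posterior ∝ prior × likelihood. Numerator for 1: 0.4·0.00368081 = 0.00147232.
Normalizing constant: 0.4·0.00368081 + 0.4·0.00398101 + 0.2·0.0543552 = 0.0139358.
P(1 | observation) = 0.00147232 / 0.0139358 = 0.105651.

0.106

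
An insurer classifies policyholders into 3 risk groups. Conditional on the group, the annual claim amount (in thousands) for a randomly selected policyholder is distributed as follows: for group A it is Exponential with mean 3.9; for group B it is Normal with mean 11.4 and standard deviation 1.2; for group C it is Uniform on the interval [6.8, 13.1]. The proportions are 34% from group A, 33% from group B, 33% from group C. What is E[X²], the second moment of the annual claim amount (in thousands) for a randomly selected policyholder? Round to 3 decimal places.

For each component E[X²] = Var + (mean)², giving A: 30.42; B: 131.4; C: 102.31.
Overall E[X²] = 0.34·30.42 + 0.33·131.4 + 0.33·102.31 = 87.4671.

87.467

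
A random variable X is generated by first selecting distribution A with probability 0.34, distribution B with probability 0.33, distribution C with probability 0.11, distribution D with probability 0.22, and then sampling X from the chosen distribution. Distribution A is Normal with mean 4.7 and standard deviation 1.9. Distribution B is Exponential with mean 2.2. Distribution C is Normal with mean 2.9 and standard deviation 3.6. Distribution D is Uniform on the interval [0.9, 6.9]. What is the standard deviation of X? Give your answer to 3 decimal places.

2.456

Per component, A: μ=4.7, E[X²]=25.7; B: μ=2.2, E[X²]=9.68; C: μ=2.9, E[X²]=21.37; D: μ=3.9, E[X²]=18.21.
E[X] = 0.34·4.7 + 0.33·2.2 + 0.11·2.9 + 0.22·3.9 = 3.501.
E[X²] = 0.34·25.7 + 0.33·9.68 + 0.11·21.37 + 0.22·18.21 = 18.2893.
Var(X) = E[X²] − (E[X])² = 18.2893 − 12.257 = 6.0323.
SD(X) = √6.0323 = 2.45607.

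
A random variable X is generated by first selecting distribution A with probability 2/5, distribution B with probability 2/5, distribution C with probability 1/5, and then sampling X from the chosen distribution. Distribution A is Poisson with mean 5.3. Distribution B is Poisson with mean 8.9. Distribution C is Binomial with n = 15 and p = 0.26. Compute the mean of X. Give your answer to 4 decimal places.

6.4600

Component means — A: 5.3; B: 8.9; C: 3.9.
E[X] = 0.4·5.3 + 0.4·8.9 + 0.2·3.9 = 6.46.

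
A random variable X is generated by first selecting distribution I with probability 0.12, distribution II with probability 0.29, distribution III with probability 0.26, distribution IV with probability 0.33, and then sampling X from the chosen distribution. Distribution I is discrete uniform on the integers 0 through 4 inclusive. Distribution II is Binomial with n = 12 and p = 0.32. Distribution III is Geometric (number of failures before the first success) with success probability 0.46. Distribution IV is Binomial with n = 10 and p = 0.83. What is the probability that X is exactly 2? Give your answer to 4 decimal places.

Conditional on each component, P(X = 2): I: 0.2; II: 0.142867; III: 0.134136; IV: 2.16252e-05.
By total probability, P(X = 2) = 0.12·0.2 + 0.29·0.142867 + 0.26·0.134136 + 0.33·2.16252e-05 = 0.100314.

0.1003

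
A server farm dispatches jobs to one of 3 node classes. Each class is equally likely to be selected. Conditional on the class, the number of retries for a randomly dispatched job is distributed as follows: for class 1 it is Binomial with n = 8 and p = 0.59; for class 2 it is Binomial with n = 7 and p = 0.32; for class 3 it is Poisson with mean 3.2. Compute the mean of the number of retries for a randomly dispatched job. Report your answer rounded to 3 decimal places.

Component means — 1: 4.72; 2: 2.24; 3: 3.2.
E[X] = 0.333333·4.72 + 0.333333·2.24 + 0.333333·3.2 = 3.38667.

3.387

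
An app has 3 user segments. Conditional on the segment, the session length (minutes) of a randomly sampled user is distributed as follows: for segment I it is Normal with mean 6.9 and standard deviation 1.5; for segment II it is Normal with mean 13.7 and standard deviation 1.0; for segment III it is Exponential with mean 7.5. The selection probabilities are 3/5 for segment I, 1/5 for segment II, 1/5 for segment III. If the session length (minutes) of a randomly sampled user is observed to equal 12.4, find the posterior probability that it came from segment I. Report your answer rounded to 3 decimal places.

0.005

Likelihoods f(12.4 | ·): I: 0.00032018; II: 0.171369; III: 0.0255214.
Posterior ∝ prior × likelihood. Numerator for I: 0.6·0.00032018 = 0.000192108.
Normalizing constant: 0.6·0.00032018 + 0.2·0.171369 + 0.2·0.0255214 = 0.0395701.
P(I | observation) = 0.000192108 / 0.0395701 = 0.00485488.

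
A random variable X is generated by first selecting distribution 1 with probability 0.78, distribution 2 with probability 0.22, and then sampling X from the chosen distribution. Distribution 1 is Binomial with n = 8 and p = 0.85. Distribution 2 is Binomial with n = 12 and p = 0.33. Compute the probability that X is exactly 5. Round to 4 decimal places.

0.1067

Conditional on each component, P(X = 5): 1: 0.0838603; 2: 0.187853.
By total probability, P(X = 5) = 0.78·0.0838603 + 0.22·0.187853 = 0.106739.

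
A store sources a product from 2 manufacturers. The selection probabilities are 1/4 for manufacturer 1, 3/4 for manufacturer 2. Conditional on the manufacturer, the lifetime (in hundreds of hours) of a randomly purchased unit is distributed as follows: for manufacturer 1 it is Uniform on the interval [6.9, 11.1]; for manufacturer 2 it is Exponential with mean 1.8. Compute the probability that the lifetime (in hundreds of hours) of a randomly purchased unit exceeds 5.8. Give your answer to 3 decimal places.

Conditional on each manufacturer, P(X > 5.8): 1: 1; 2: 0.0398664.
By total probability, P(X > 5.8) = 0.25·1 + 0.75·0.0398664 = 0.2799.

0.280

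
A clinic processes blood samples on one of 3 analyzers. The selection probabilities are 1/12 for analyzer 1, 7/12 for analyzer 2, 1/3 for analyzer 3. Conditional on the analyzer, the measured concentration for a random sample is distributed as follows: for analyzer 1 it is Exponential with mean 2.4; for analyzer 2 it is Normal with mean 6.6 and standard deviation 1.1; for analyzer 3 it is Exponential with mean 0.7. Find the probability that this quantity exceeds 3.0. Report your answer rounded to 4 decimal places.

Conditional on each analyzer, P(X > 3.0): 1: 0.286505; 2: 0.999467; 3: 0.0137638.
By total probability, P(X > 3.0) = 0.0833333·0.286505 + 0.583333·0.999467 + 0.333333·0.0137638 = 0.611486.

0.6115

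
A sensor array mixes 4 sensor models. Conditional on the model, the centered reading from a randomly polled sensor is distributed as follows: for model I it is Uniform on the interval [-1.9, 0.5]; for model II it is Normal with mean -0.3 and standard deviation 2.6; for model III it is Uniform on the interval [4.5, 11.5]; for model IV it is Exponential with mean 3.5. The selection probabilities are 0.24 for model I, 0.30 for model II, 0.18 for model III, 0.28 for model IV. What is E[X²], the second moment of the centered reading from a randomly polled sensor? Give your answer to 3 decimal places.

For each component E[X²] = Var + (mean)², giving I: 0.97; II: 6.85; III: 68.0833; IV: 24.5.
Overall E[X²] = 0.24·0.97 + 0.3·6.85 + 0.18·68.0833 + 0.28·24.5 = 21.4028.

21.403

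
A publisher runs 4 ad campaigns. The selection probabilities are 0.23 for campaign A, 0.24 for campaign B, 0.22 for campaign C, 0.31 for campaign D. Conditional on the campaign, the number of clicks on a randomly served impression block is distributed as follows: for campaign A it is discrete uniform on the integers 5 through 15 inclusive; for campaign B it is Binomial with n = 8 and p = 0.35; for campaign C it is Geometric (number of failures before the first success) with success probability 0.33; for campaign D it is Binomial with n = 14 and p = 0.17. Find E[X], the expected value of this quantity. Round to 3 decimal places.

4.156

Component means — A: 10; B: 2.8; C: 2.0303; D: 2.38.
E[X] = 0.23·10 + 0.24·2.8 + 0.22·2.0303 + 0.31·2.38 = 4.15647.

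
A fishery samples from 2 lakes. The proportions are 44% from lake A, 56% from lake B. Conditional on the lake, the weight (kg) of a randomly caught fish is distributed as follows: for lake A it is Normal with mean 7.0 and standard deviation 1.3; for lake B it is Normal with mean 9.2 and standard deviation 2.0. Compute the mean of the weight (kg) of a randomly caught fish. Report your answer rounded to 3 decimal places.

Component means — A: 7; B: 9.2.
E[X] = 0.44·7 + 0.56·9.2 = 8.232.

8.232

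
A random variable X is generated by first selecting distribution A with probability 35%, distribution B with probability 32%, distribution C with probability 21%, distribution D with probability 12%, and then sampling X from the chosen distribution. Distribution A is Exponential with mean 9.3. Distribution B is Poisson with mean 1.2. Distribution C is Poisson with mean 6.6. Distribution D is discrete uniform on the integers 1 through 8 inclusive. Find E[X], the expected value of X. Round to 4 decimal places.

5.5650

Component means — A: 9.3; B: 1.2; C: 6.6; D: 4.5.
E[X] = 0.35·9.3 + 0.32·1.2 + 0.21·6.6 + 0.12·4.5 = 5.565.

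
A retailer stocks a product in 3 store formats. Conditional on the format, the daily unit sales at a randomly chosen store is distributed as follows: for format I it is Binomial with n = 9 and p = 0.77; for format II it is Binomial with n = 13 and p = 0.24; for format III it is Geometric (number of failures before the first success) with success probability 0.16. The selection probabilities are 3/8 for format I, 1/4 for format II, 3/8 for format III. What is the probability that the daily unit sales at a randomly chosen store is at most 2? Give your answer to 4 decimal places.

0.2439

Conditional on each format, P(X ≤ 2): I: 0.00078281; II: 0.363593; III: 0.407296.
By total probability, P(X ≤ 2) = 0.375·0.00078281 + 0.25·0.363593 + 0.375·0.407296 = 0.243928.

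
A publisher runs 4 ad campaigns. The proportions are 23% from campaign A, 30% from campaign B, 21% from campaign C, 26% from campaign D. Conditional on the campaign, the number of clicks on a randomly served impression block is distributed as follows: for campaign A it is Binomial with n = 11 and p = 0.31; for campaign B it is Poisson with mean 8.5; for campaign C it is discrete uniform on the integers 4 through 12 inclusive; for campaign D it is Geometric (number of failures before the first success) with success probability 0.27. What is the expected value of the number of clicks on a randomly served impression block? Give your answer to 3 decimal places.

Component means — A: 3.41; B: 8.5; C: 8; D: 2.7037.
E[X] = 0.23·3.41 + 0.3·8.5 + 0.21·8 + 0.26·2.7037 = 5.71726.

5.717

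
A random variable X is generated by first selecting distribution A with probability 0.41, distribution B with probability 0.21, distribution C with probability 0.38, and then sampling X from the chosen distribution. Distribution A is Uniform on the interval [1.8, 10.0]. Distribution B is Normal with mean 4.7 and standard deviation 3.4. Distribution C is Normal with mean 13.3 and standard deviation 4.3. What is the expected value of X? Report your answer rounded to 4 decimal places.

Component means — A: 5.9; B: 4.7; C: 13.3.
E[X] = 0.41·5.9 + 0.21·4.7 + 0.38·13.3 = 8.46.

8.4600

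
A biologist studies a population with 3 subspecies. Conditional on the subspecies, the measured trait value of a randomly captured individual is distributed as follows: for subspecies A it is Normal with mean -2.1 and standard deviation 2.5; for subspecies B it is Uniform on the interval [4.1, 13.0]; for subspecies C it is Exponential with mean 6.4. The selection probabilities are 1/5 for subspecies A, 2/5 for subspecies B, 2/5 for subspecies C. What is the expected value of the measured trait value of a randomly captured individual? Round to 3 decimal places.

Component means — A: -2.1; B: 8.55; C: 6.4.
E[X] = 0.2·-2.1 + 0.4·8.55 + 0.4·6.4 = 5.56.

5.560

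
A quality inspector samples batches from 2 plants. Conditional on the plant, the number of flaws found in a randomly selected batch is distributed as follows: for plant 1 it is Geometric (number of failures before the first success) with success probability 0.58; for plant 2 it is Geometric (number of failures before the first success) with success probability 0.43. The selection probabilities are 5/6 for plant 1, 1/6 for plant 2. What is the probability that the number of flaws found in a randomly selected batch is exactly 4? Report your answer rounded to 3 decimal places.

0.023

Conditional on each plant, P(X = 4): 1: 0.0180478; 2: 0.0453908.
By total probability, P(X = 4) = 0.833333·0.0180478 + 0.166667·0.0453908 = 0.022605.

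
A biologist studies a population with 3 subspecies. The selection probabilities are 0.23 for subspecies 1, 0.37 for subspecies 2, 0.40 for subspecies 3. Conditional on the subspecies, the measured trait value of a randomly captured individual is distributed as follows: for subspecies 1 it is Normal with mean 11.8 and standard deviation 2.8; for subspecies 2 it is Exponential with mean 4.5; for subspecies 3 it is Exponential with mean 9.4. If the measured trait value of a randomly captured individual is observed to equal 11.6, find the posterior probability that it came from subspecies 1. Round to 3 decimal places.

0.637

Likelihoods f(11.6 | ·): 1: 0.142116; 2: 0.0168761; 3: 0.0309695.
Posterior ∝ prior × likelihood. Numerator for 1: 0.23·0.142116 = 0.0326868.
Normalizing constant: 0.23·0.142116 + 0.37·0.0168761 + 0.4·0.0309695 = 0.0513187.
P(1 | observation) = 0.0326868 / 0.0513187 = 0.636936.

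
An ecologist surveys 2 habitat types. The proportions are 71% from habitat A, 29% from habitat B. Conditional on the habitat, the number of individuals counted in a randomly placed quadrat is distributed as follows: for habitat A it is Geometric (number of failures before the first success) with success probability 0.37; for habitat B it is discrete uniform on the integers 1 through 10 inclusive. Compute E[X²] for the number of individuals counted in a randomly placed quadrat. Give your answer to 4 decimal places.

16.4908

For each component E[X²] = Var + (mean)², giving A: 7.5011; B: 38.5.
Overall E[X²] = 0.71·7.5011 + 0.29·38.5 = 16.4908.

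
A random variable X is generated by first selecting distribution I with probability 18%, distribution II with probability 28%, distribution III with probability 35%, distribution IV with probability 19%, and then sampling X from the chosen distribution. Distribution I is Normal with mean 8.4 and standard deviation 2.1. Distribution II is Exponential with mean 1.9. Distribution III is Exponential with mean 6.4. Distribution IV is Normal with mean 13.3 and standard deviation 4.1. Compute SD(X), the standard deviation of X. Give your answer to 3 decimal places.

5.882

Per component, I: μ=8.4, E[X²]=74.97; II: μ=1.9, E[X²]=7.22; III: μ=6.4, E[X²]=81.92; IV: μ=13.3, E[X²]=193.7.
E[X] = 0.18·8.4 + 0.28·1.9 + 0.35·6.4 + 0.19·13.3 = 6.811.
E[X²] = 0.18·74.97 + 0.28·7.22 + 0.35·81.92 + 0.19·193.7 = 80.9912.
Var(X) = E[X²] − (E[X])² = 80.9912 − 46.3897 = 34.6015.
SD(X) = √34.6015 = 5.8823.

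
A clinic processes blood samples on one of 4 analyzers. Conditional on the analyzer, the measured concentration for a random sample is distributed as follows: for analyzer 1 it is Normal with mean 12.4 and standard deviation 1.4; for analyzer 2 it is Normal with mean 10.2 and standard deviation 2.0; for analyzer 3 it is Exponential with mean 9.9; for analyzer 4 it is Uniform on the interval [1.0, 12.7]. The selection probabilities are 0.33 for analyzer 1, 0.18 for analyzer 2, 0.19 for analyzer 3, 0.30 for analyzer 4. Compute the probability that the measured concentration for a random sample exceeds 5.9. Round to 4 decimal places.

0.7862

Conditional on each analyzer, P(X > 5.9): 1: 0.999998; 2: 0.984222; 3: 0.551034; 4: 0.581197.
By total probability, P(X > 5.9) = 0.33·0.999998 + 0.18·0.984222 + 0.19·0.551034 + 0.3·0.581197 = 0.786215.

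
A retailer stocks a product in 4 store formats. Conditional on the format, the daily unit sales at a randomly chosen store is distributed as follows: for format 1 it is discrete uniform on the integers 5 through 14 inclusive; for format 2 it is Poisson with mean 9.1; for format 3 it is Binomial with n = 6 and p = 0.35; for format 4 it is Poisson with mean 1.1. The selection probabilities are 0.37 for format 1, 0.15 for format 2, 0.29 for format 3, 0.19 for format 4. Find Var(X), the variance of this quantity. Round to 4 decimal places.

Per component, 1: μ=9.5, E[X²]=98.5; 2: μ=9.1, E[X²]=91.91; 3: μ=2.1, E[X²]=5.775; 4: μ=1.1, E[X²]=2.31.
E[X] = 0.37·9.5 + 0.15·9.1 + 0.29·2.1 + 0.19·1.1 = 5.698.
E[X²] = 0.37·98.5 + 0.15·91.91 + 0.29·5.775 + 0.19·2.31 = 52.3451.
Var(X) = E[X²] − (E[X])² = 52.3451 − 32.4672 = 19.8779.

19.8779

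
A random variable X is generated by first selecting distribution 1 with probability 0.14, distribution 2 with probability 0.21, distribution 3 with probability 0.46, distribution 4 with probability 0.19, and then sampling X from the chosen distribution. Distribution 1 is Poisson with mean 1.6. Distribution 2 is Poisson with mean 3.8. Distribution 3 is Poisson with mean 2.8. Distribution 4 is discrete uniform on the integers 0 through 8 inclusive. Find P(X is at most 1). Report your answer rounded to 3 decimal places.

0.245

Conditional on each component, P(X ≤ 1): 1: 0.524931; 2: 0.10738; 3: 0.231078; 4: 0.222222.
By total probability, P(X ≤ 1) = 0.14·0.524931 + 0.21·0.10738 + 0.46·0.231078 + 0.19·0.222222 = 0.244558.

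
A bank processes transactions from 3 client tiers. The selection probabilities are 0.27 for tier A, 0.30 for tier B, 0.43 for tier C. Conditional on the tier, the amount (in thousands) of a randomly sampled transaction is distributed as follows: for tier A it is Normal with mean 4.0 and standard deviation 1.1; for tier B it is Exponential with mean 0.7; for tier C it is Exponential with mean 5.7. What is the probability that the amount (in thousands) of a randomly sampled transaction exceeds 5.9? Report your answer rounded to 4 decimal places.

Conditional on each tier, P(X > 5.9): A: 0.0420593; B: 0.000218533; C: 0.355195.
By total probability, P(X > 5.9) = 0.27·0.0420593 + 0.3·0.000218533 + 0.43·0.355195 = 0.164156.

0.1642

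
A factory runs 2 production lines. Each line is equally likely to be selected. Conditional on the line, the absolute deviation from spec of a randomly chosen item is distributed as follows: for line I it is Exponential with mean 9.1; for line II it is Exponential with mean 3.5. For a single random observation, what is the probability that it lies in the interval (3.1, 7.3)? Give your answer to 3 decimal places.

0.276

Conditional on each line, P(3.1 < X < 7.3): I: 0.262959; II: 0.288201.
By total probability, P(3.1 < X < 7.3) = 0.5·0.262959 + 0.5·0.288201 = 0.27558.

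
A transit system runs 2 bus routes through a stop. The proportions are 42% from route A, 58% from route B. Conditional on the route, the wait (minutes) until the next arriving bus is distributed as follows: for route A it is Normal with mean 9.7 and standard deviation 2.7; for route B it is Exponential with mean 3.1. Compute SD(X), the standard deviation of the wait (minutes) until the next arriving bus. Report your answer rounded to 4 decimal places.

Per component, A: μ=9.7, E[X²]=101.38; B: μ=3.1, E[X²]=19.22.
E[X] = 0.42·9.7 + 0.58·3.1 = 5.872.
E[X²] = 0.42·101.38 + 0.58·19.22 = 53.7272.
Var(X) = E[X²] − (E[X])² = 53.7272 − 34.4804 = 19.2468.
SD(X) = √19.2468 = 4.38712.

4.3871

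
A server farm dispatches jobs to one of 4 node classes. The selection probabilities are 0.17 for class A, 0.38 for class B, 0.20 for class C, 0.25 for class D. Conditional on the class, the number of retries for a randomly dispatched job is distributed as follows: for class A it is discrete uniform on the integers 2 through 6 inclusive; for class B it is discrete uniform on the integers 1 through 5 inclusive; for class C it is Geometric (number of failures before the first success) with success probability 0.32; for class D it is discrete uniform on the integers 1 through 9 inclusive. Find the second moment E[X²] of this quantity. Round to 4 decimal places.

17.3879

For each component E[X²] = Var + (mean)², giving A: 18; B: 11; C: 11.1562; D: 31.6667.
Overall E[X²] = 0.17·18 + 0.38·11 + 0.2·11.1562 + 0.25·31.6667 = 17.3879.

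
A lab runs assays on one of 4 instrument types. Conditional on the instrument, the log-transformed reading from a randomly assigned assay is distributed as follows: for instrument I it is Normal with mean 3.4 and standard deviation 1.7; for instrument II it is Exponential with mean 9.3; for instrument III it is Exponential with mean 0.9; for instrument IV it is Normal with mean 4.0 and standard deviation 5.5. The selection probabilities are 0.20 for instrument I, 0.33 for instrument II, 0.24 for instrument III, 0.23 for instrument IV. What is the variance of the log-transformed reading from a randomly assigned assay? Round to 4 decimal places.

Per component, I: μ=3.4, E[X²]=14.45; II: μ=9.3, E[X²]=172.98; III: μ=0.9, E[X²]=1.62; IV: μ=4, E[X²]=46.25.
E[X] = 0.2·3.4 + 0.33·9.3 + 0.24·0.9 + 0.23·4 = 4.885.
E[X²] = 0.2·14.45 + 0.33·172.98 + 0.24·1.62 + 0.23·46.25 = 70.9997.
Var(X) = E[X²] − (E[X])² = 70.9997 − 23.8632 = 47.1365.

47.1365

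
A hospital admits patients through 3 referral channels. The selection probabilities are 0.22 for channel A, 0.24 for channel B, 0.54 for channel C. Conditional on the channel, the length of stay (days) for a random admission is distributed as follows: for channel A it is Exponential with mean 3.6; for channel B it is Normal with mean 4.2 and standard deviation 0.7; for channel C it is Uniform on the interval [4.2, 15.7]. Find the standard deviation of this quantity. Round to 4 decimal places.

4.2443

Per component, A: μ=3.6, E[X²]=25.92; B: μ=4.2, E[X²]=18.13; C: μ=9.95, E[X²]=110.023.
E[X] = 0.22·3.6 + 0.24·4.2 + 0.54·9.95 = 7.173.
E[X²] = 0.22·25.92 + 0.24·18.13 + 0.54·110.023 = 69.4662.
Var(X) = E[X²] − (E[X])² = 69.4662 − 51.4519 = 18.0143.
SD(X) = √18.0143 = 4.24432.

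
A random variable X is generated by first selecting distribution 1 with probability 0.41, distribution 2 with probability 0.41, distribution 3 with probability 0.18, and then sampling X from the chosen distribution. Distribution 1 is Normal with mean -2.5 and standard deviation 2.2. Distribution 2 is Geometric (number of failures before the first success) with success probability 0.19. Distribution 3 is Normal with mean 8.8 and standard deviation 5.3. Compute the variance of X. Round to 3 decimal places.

Per component, 1: μ=-2.5, E[X²]=11.09; 2: μ=4.26316, E[X²]=40.6122; 3: μ=8.8, E[X²]=105.53.
E[X] = 0.41·-2.5 + 0.41·4.26316 + 0.18·8.8 = 2.30689.
E[X²] = 0.41·11.09 + 0.41·40.6122 + 0.18·105.53 = 40.1933.
Var(X) = E[X²] − (E[X])² = 40.1933 − 5.32176 = 34.8715.

34.872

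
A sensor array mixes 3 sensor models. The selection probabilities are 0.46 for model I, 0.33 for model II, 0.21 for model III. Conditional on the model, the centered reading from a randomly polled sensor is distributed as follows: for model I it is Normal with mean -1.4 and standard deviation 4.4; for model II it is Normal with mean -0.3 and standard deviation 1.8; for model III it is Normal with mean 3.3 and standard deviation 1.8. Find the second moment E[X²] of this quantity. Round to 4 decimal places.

13.8734

For each component E[X²] = Var + (mean)², giving I: 21.32; II: 3.33; III: 14.13.
Overall E[X²] = 0.46·21.32 + 0.33·3.33 + 0.21·14.13 = 13.8734.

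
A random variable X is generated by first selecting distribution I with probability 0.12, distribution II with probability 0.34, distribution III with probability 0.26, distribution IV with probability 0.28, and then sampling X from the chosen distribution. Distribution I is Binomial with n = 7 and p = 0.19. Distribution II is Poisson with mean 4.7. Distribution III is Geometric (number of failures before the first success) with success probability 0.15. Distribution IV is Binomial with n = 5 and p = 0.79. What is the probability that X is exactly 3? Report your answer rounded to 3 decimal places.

Conditional on each component, P(X = 3): I: 0.10334; II: 0.157383; III: 0.0921187; IV: 0.21743.
By total probability, P(X = 3) = 0.12·0.10334 + 0.34·0.157383 + 0.26·0.0921187 + 0.28·0.21743 = 0.150742.

0.151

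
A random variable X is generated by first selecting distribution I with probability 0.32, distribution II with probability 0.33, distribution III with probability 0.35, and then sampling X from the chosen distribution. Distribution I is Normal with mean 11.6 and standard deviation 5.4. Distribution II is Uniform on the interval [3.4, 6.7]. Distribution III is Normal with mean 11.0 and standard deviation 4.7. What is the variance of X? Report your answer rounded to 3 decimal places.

Per component, I: μ=11.6, E[X²]=163.72; II: μ=5.05, E[X²]=26.41; III: μ=11, E[X²]=143.09.
E[X] = 0.32·11.6 + 0.33·5.05 + 0.35·11 = 9.2285.
E[X²] = 0.32·163.72 + 0.33·26.41 + 0.35·143.09 = 111.187.
Var(X) = E[X²] − (E[X])² = 111.187 − 85.1652 = 26.022.

26.022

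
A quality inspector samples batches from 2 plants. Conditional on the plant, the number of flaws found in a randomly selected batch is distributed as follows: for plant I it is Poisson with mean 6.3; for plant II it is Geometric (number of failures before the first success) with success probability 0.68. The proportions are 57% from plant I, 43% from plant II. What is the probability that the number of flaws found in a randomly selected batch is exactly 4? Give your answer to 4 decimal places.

0.0718

Conditional on each plant, P(X = 4): I: 0.12053; II: 0.00713032.
By total probability, P(X = 4) = 0.57·0.12053 + 0.43·0.00713032 = 0.0717682.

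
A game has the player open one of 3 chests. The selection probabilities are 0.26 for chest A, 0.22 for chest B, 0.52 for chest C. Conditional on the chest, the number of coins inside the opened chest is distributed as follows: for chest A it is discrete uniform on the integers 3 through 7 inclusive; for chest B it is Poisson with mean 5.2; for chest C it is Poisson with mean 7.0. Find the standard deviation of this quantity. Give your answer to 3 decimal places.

Per component, A: μ=5, E[X²]=27; B: μ=5.2, E[X²]=32.24; C: μ=7, E[X²]=56.
E[X] = 0.26·5 + 0.22·5.2 + 0.52·7 = 6.084.
E[X²] = 0.26·27 + 0.22·32.24 + 0.52·56 = 43.2328.
Var(X) = E[X²] − (E[X])² = 43.2328 − 37.0151 = 6.21774.
SD(X) = √6.21774 = 2.49354.

2.494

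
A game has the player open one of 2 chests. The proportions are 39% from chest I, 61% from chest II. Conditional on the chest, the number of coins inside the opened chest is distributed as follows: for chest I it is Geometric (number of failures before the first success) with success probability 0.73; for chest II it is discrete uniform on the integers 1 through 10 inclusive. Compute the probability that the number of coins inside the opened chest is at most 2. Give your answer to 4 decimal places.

Conditional on each chest, P(X ≤ 2): I: 0.980317; II: 0.2.
By total probability, P(X ≤ 2) = 0.39·0.980317 + 0.61·0.2 = 0.504324.

0.5043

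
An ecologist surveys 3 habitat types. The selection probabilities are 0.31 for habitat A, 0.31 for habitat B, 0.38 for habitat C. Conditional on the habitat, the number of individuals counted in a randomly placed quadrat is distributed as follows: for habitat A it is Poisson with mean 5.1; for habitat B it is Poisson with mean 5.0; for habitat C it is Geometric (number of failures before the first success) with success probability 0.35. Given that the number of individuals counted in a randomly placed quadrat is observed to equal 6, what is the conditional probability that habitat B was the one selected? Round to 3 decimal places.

0.446

Likelihoods P(X=6 | ·): A: 0.149; B: 0.146223; C: 0.0263966.
Posterior ∝ prior × likelihood. Numerator for B: 0.31·0.146223 = 0.0453291.
Normalizing constant: 0.31·0.149 + 0.31·0.146223 + 0.38·0.0263966 = 0.10155.
P(B | observation) = 0.0453291 / 0.10155 = 0.446373.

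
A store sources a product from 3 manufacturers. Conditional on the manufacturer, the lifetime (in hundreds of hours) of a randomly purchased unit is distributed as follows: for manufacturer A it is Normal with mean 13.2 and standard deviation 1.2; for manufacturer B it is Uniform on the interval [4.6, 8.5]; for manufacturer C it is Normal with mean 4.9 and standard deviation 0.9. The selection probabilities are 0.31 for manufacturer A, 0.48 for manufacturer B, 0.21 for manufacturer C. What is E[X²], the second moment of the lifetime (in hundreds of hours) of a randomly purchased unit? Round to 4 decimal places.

For each component E[X²] = Var + (mean)², giving A: 175.68; B: 44.17; C: 24.82.
Overall E[X²] = 0.31·175.68 + 0.48·44.17 + 0.21·24.82 = 80.8746.

80.8746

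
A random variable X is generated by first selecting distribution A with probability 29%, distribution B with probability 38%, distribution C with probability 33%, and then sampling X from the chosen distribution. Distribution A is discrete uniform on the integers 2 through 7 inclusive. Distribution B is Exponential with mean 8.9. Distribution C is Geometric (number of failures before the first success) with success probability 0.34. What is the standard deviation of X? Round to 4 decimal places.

6.4546

Per component, A: μ=4.5, E[X²]=23.1667; B: μ=8.9, E[X²]=158.42; C: μ=1.94118, E[X²]=9.47751.
E[X] = 0.29·4.5 + 0.38·8.9 + 0.33·1.94118 = 5.32759.
E[X²] = 0.29·23.1667 + 0.38·158.42 + 0.33·9.47751 = 70.0455.
Var(X) = E[X²] − (E[X])² = 70.0455 − 28.3832 = 41.6623.
SD(X) = √41.6623 = 6.45464.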